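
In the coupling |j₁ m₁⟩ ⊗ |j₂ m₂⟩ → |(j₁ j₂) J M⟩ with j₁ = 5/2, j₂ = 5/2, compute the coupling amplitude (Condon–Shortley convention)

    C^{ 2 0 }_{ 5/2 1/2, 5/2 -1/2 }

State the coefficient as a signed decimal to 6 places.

−√(4/21) ≈ -0.436436

j₁+j₂−J=3  J+j₁−j₂=2  J−j₁+j₂=2  j₁+j₂+J+1=8
(j₁±m₁, j₂±m₂, J±M) = (3,2,2,3,2,2)
P² = 12/7
sum k=0..2:
  [0] +1/24 = 1/24
  [1] −1/2 = -1/2
  [2] +1/8 = 1/8
S = -1/3
C² = P²·S² = 4/21 ; C = -0.436436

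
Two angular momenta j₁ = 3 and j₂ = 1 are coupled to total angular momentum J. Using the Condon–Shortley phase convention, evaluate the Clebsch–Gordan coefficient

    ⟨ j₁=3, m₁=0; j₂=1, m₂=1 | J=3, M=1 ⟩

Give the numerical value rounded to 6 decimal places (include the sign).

j₁+j₂−J=1  J+j₁−j₂=5  J−j₁+j₂=1  j₁+j₂+J+1=8
(j₁±m₁, j₂±m₂, J±M) = (3,3,2,0,4,2)
P² = 72
sum k=1..1:
  [1] −1/12 = -1/12
S = -1/12
C² = P²·S² = 1/2 ; C = -0.707107

−√(1/2) ≈ -0.707107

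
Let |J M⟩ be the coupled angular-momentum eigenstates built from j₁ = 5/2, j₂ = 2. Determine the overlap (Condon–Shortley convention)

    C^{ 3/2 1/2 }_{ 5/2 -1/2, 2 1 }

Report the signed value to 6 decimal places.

+0.487950

j₁+j₂−J=3  J+j₁−j₂=2  J−j₁+j₂=1  j₁+j₂+J+1=7
(j₁±m₁, j₂±m₂, J±M) = (2,3,3,1,2,1)
P² = 48/35
sum k=2..3:
  [2] +1/2 = 1/2
  [3] −1/12 = -1/12
S = 5/12
C² = P²·S² = 5/21 ; C = +0.487950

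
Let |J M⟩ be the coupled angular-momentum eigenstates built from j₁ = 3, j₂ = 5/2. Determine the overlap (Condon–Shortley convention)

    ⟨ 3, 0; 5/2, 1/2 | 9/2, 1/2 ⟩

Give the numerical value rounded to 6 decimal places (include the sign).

√[10·1!5!4!/11! · 3!3!3!2!5!4!] = √(69120/77)
  +(−1)^0/∏(0,1,3,3,2,1)! = 1/72  (running 1/72)
  +(−1)^1/∏(1,0,2,2,3,2)! = -1/48  (running -1/144)
⟨..|..⟩ = √(69120/77)·(-1/144) = -0.208063

-0.208063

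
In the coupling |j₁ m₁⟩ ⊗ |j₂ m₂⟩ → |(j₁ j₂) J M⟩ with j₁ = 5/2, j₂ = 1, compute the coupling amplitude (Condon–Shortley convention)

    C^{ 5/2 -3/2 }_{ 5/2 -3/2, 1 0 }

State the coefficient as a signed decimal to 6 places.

triangle: 1!*4!*1!/7! = 24/5040
(j±m)!: 1!*4!*1!*1!*1!*4! = 576
prefactor² = (2J+1)*Δ*N² = 576/35
  k=0: +1/(0!*1!*4!*1!*0!*0!) = 1/24
  k=1: −1/(1!*0!*3!*0!*1!*1!) = -1/6
Σ = -1/8  ⇒  CG² = 576/35*(-1/8)² = 9/35
CG = −√(9/35) = -0.507093

-0.507093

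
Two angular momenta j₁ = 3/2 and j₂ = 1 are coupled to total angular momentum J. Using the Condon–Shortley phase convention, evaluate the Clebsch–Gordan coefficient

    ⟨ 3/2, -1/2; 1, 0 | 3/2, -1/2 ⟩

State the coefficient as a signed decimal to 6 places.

−√(1/15) ≈ -0.258199

j₁+j₂−J=1  J+j₁−j₂=2  J−j₁+j₂=1  j₁+j₂+J+1=5
(j₁±m₁, j₂±m₂, J±M) = (1,2,1,1,1,2)
P² = 4/15
sum k=0..1:
  [0] +1/2 = 1/2
  [1] −1/1 = -1
S = -1/2
C² = P²·S² = 1/15 ; C = -0.258199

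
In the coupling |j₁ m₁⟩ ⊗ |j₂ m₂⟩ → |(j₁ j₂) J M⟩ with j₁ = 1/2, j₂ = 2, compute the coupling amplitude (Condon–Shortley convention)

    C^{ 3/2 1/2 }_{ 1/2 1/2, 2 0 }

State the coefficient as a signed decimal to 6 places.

+0.632456  (= +√(2/5))

√[4·1!0!3!/5! · 1!0!2!2!2!1!] = √(8/5)
  +(−1)^0/∏(0,1,0,2,0,1)! = 1/2  (running 1/2)
⟨..|..⟩ = √(8/5)·(1/2) = +0.632456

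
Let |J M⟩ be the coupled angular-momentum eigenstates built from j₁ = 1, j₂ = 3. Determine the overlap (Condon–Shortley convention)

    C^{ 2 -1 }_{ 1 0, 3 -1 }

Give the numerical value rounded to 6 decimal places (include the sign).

-0.617213

triangle: 2!×0!×4!/7! = 48/5040
(j±m)!: 1!×1!×2!×4!×1!×3! = 288
prefactor² = (2J+1)×Δ×N² = 96/7
  k=1: −1/(1!×1!×0!×1!×0!×3!) = -1/6
Σ = -1/6  ⇒  CG² = 96/7×(-1/6)² = 8/21
CG = −√(8/21) = -0.617213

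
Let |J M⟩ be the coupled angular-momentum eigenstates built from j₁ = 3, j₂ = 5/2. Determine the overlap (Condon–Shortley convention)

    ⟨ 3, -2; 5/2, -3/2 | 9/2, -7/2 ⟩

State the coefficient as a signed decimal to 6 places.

triangle: 1!×5!×4!/11! = 2880/39916800
(j±m)!: 1!×5!×1!×4!×1!×8! = 116121600
prefactor² = (2J+1)×Δ×N² = 921600/11
  k=0: +1/(0!×1!×5!×1!×0!×3!) = 1/720
  k=1: −1/(1!×0!×4!×0!×1!×4!) = -1/576
Σ = -1/2880  ⇒  CG² = 921600/11×(-1/2880)² = 1/99
CG = −√(1/99) = -0.100504

−√(1/99) ≈ -0.100504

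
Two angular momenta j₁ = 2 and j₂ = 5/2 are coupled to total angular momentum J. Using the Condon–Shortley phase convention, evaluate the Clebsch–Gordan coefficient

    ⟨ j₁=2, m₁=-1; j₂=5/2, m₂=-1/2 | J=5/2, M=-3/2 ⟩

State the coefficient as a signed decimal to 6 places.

−√(6/35) = -0.414039

√[6·2!2!3!/8! · 1!3!2!3!1!4!] = √(216/35)
  +(−1)^1/∏(1,1,2,1,0,2)! = -1/4  (running -1/4)
  +(−1)^2/∏(2,0,1,0,1,3)! = 1/12  (running -1/6)
⟨..|..⟩ = √(216/35)·(-1/6) = -0.414039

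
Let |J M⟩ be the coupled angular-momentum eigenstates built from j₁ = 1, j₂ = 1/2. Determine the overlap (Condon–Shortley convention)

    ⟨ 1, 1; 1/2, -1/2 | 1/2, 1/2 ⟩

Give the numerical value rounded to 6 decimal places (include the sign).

j₁+j₂−J=1  J+j₁−j₂=1  J−j₁+j₂=0  j₁+j₂+J+1=3
(j₁±m₁, j₂±m₂, J±M) = (2,0,0,1,1,0)
P² = 2/3
sum k=0..0:
  [0] +1/1 = 1
S = 1
C² = P²·S² = 2/3 ; C = +0.816497

+√(2/3) = +0.816497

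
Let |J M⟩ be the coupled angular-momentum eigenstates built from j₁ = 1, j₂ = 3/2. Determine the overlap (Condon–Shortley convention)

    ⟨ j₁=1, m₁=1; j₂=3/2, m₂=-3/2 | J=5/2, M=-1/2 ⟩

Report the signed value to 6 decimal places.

j₁+j₂−J=0  J+j₁−j₂=2  J−j₁+j₂=3  j₁+j₂+J+1=6
(j₁±m₁, j₂±m₂, J±M) = (2,0,0,3,2,3)
P² = 72/5
sum k=0..0:
  [0] +1/12 = 1/12
S = 1/12
C² = P²·S² = 1/10 ; C = +0.316228

+0.316228  (= +√(1/10))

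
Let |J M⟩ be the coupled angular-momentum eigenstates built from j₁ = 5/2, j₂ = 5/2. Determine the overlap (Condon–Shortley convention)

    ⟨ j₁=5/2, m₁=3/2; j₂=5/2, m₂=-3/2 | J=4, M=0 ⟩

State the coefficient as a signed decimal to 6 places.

+0.566947

j₁+j₂−J=1  J+j₁−j₂=4  J−j₁+j₂=4  j₁+j₂+J+1=10
(j₁±m₁, j₂±m₂, J±M) = (4,1,1,4,4,4)
P² = 82944/175
sum k=0..1:
  [0] +1/36 = 1/36
  [1] −1/576 = -1/576
S = 5/192
C² = P²·S² = 9/28 ; C = +0.566947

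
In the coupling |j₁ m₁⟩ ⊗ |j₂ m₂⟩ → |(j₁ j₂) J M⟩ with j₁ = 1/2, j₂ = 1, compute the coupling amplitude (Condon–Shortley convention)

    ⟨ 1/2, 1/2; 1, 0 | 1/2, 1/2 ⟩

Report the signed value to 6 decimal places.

+0.577350

j₁+j₂−J=1  J+j₁−j₂=0  J−j₁+j₂=1  j₁+j₂+J+1=3
(j₁±m₁, j₂±m₂, J±M) = (1,0,1,1,1,0)
P² = 1/3
sum k=0..0:
  [0] +1/1 = 1
S = 1
C² = P²·S² = 1/3 ; C = +0.577350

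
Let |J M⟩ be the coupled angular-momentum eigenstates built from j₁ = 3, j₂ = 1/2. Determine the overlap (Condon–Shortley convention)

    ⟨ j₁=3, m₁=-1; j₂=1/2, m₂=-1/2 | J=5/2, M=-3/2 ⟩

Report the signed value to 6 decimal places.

+√(2/7) ≈ +0.534522

√[6·1!5!0!/7! · 2!4!0!1!1!4!] = √(1152/7)
  +(−1)^0/∏(0,1,4,0,1,0)! = 1/24  (running 1/24)
⟨..|..⟩ = √(1152/7)·(1/24) = +0.534522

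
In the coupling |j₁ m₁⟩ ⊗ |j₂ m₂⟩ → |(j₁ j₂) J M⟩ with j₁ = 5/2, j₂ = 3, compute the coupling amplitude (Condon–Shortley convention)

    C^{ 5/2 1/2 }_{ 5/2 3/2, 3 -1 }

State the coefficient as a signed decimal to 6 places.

√[6·3!2!3!/9! · 4!1!2!4!3!2!] = √(576/35)
  +(−1)^0/∏(0,3,1,2,1,1)! = 1/12  (running 1/12)
  +(−1)^1/∏(1,2,0,1,2,2)! = -1/8  (running -1/24)
⟨..|..⟩ = √(576/35)·(-1/24) = -0.169031

-0.169031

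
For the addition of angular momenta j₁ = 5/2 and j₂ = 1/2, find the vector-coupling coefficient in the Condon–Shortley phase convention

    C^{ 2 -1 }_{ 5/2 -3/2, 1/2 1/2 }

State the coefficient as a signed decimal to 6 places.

-0.816497

j₁+j₂−J=1  J+j₁−j₂=4  J−j₁+j₂=0  j₁+j₂+J+1=6
(j₁±m₁, j₂±m₂, J±M) = (1,4,1,0,1,3)
P² = 24
sum k=1..1:
  [1] −1/6 = -1/6
S = -1/6
C² = P²·S² = 2/3 ; C = -0.816497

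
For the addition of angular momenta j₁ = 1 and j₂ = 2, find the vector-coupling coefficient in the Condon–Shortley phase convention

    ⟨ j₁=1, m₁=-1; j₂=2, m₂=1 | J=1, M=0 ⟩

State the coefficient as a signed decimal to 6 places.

+√(3/10) = +0.547723

√[3·2!0!2!/5! · 0!2!3!1!1!1!] = √(6/5)
  +(−1)^2/∏(2,0,0,1,0,1)! = 1/2  (running 1/2)
⟨..|..⟩ = √(6/5)·(1/2) = +0.547723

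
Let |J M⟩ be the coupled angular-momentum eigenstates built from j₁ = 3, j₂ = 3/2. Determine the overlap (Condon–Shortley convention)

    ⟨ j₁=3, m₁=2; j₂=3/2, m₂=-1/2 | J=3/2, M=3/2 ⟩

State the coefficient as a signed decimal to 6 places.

−√(2/7) = -0.534522

√[4·3!3!0!/7! · 5!1!1!2!3!0!] = √(288/7)
  +(−1)^1/∏(1,2,0,0,3,0)! = -1/12  (running -1/12)
⟨..|..⟩ = √(288/7)·(-1/12) = -0.534522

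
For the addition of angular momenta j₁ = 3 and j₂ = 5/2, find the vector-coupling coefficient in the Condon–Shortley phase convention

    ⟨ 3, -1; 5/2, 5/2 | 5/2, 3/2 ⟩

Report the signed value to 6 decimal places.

-0.534522

√[6·3!3!2!/9! · 2!4!5!0!4!1!] = √(1152/7)
  +(−1)^3/∏(3,0,1,2,2,0)! = -1/24  (running -1/24)
⟨..|..⟩ = √(1152/7)·(-1/24) = -0.534522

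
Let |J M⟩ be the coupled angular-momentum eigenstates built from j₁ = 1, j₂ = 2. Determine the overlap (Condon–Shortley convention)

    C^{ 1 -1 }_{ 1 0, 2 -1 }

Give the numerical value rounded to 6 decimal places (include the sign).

j₁+j₂−J=2  J+j₁−j₂=0  J−j₁+j₂=2  j₁+j₂+J+1=5
(j₁±m₁, j₂±m₂, J±M) = (1,1,1,3,0,2)
P² = 6/5
sum k=1..1:
  [1] −1/2 = -1/2
S = -1/2
C² = P²·S² = 3/10 ; C = -0.547723

-0.547723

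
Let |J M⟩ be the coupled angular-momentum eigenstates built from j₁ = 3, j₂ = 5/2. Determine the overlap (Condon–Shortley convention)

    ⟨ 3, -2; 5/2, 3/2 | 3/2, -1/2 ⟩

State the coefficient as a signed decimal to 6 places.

-0.218218  (= −√(1/21))

triangle: 4!×2!×1!/8! = 48/40320
(j±m)!: 1!×5!×4!×1!×1!×2! = 5760
prefactor² = (2J+1)×Δ×N² = 192/7
  k=3: −1/(3!×1!×2!×1!×0!×0!) = -1/12
  k=4: +1/(4!×0!×1!×0!×1!×1!) = 1/24
Σ = -1/24  ⇒  CG² = 192/7×(-1/24)² = 1/21
CG = −√(1/21) = -0.218218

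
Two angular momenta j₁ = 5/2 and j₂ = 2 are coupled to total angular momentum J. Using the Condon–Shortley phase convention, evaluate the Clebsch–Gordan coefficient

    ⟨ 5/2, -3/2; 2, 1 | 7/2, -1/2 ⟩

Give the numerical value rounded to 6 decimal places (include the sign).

-0.619780  (= −√(121/315))

j₁+j₂−J=1  J+j₁−j₂=4  J−j₁+j₂=3  j₁+j₂+J+1=9
(j₁±m₁, j₂±m₂, J±M) = (1,4,3,1,3,4)
P² = 2304/35
sum k=0..1:
  [0] +1/144 = 1/144
  [1] −1/12 = -1/12
S = -11/144
C² = P²·S² = 121/315 ; C = -0.619780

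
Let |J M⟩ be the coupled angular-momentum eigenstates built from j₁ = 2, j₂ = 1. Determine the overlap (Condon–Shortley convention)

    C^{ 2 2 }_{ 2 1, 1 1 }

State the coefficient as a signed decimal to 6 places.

√[5·1!3!1!/6! · 3!1!2!0!4!0!] = √(12)
  +(−1)^1/∏(1,0,0,1,3,0)! = -1/6  (running -1/6)
⟨..|..⟩ = √(12)·(-1/6) = -0.577350

−√(1/3) ≈ -0.577350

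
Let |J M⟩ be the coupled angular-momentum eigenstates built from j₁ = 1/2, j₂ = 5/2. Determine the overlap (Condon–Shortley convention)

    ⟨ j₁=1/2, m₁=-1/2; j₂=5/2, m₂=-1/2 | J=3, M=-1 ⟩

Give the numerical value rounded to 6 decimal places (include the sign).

√[7·0!1!5!/7! · 0!1!2!3!2!4!] = √(96)
  +(−1)^0/∏(0,0,1,2,0,3)! = 1/12  (running 1/12)
⟨..|..⟩ = √(96)·(1/12) = +0.816497

+0.816497  (= +√(2/3))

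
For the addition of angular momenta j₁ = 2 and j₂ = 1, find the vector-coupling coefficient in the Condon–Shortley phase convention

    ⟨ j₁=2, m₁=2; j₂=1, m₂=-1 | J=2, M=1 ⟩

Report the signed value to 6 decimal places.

triangle: 1!·3!·1!/6! = 6/720
(j±m)!: 4!·0!·0!·2!·3!·1! = 288
prefactor² = (2J+1)·Δ·N² = 12
  k=0: +1/(0!·1!·0!·0!·3!·1!) = 1/6
Σ = 1/6  ⇒  CG² = 12·1/6² = 1/3
CG = +√(1/3) = +0.577350

+√(1/3) = +0.577350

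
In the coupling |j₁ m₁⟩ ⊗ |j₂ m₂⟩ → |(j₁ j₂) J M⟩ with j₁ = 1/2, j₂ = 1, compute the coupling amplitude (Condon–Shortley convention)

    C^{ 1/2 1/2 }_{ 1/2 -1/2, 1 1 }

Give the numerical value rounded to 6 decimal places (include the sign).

√[2·1!0!1!/3! · 0!1!2!0!1!0!] = √(2/3)
  +(−1)^1/∏(1,0,0,1,0,0)! = -1  (running -1)
⟨..|..⟩ = √(2/3)·(-1) = -0.816497

−√(2/3) ≈ -0.816497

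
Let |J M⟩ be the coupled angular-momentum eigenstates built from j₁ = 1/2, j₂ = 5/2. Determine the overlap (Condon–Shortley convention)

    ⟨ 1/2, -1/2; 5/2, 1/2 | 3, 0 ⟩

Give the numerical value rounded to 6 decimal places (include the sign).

+√(1/2) ≈ +0.707107

j₁+j₂−J=0  J+j₁−j₂=1  J−j₁+j₂=5  j₁+j₂+J+1=7
(j₁±m₁, j₂±m₂, J±M) = (0,1,3,2,3,3)
P² = 72
sum k=0..0:
  [0] +1/12 = 1/12
S = 1/12
C² = P²·S² = 1/2 ; C = +0.707107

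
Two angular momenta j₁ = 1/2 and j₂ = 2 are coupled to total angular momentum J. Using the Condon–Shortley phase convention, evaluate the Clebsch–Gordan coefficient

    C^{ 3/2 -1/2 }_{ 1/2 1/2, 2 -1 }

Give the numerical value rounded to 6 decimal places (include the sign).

√[4·1!0!3!/5! · 1!0!1!3!1!2!] = √(12/5)
  +(−1)^0/∏(0,1,0,1,0,2)! = 1/2  (running 1/2)
⟨..|..⟩ = √(12/5)·(1/2) = +0.774597

+√(3/5) = +0.774597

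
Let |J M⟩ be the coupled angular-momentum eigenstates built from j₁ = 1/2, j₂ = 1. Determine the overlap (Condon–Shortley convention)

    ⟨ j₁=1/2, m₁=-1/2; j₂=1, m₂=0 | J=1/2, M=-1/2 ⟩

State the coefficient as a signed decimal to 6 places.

√[2·1!0!1!/3! · 0!1!1!1!0!1!] = √(1/3)
  +(−1)^1/∏(1,0,0,0,0,1)! = -1  (running -1)
⟨..|..⟩ = √(1/3)·(-1) = -0.577350

−√(1/3) = -0.577350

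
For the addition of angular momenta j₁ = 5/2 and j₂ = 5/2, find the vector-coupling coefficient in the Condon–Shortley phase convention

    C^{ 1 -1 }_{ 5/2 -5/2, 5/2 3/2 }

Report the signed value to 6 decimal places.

√[3·4!1!1!/7! · 0!5!4!1!0!2!] = √(576/7)
  +(−1)^4/∏(4,0,1,0,0,1)! = 1/24  (running 1/24)
⟨..|..⟩ = √(576/7)·(1/24) = +0.377964

+√(1/7) ≈ +0.377964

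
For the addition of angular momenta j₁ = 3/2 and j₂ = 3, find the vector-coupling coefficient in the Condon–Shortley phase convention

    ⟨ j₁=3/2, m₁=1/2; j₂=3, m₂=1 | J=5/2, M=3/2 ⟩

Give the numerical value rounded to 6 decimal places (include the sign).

−√(7/20) = -0.591608

triangle: 2!*1!*4!/8! = 48/40320
(j±m)!: 2!*1!*4!*2!*4!*1! = 2304
prefactor² = (2J+1)*Δ*N² = 576/35
  k=0: +1/(0!*2!*1!*4!*0!*0!) = 1/48
  k=1: −1/(1!*1!*0!*3!*1!*1!) = -1/6
Σ = -7/48  ⇒  CG² = 576/35*(-7/48)² = 7/20
CG = −√(7/20) = -0.591608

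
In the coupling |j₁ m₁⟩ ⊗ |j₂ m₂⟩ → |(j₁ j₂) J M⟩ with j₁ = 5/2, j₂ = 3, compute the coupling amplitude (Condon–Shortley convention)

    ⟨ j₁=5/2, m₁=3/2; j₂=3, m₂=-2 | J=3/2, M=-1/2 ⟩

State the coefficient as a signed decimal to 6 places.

triangle: 4!*1!*2!/8! = 48/40320
(j±m)!: 4!*1!*1!*5!*1!*2! = 5760
prefactor² = (2J+1)*Δ*N² = 192/7
  k=0: +1/(0!*4!*1!*1!*0!*1!) = 1/24
  k=1: −1/(1!*3!*0!*0!*1!*2!) = -1/12
Σ = -1/24  ⇒  CG² = 192/7*(-1/24)² = 1/21
CG = −√(1/21) = -0.218218

-0.218218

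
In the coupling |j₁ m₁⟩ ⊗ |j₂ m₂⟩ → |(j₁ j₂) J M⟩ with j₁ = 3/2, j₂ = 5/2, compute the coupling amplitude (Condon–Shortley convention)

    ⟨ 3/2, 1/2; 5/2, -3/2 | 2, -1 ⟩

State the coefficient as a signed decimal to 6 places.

√[5·2!1!3!/7! · 2!1!1!4!1!3!] = √(24/7)
  +(−1)^0/∏(0,2,1,1,0,2)! = 1/4  (running 1/4)
  +(−1)^1/∏(1,1,0,0,1,3)! = -1/6  (running 1/12)
⟨..|..⟩ = √(24/7)·(1/12) = +0.154303

+√(1/42) = +0.154303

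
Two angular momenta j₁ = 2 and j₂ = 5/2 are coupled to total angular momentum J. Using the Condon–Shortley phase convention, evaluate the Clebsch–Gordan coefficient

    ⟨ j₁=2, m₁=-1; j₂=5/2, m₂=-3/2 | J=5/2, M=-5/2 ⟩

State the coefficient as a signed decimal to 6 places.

−√(3/7) = -0.654654

triangle: 2!×2!×3!/8! = 24/40320
(j±m)!: 1!×3!×1!×4!×0!×5! = 17280
prefactor² = (2J+1)×Δ×N² = 432/7
  k=1: −1/(1!×1!×2!×0!×0!×3!) = -1/12
Σ = -1/12  ⇒  CG² = 432/7×(-1/12)² = 3/7
CG = −√(3/7) = -0.654654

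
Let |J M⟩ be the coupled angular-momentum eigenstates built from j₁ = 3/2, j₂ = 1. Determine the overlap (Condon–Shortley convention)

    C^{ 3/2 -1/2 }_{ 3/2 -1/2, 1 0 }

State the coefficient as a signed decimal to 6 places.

√[4·1!2!1!/5! · 1!2!1!1!1!2!] = √(4/15)
  +(−1)^0/∏(0,1,2,1,0,0)! = 1/2  (running 1/2)
  +(−1)^1/∏(1,0,1,0,1,1)! = -1  (running -1/2)
⟨..|..⟩ = √(4/15)·(-1/2) = -0.258199

−√(1/15) ≈ -0.258199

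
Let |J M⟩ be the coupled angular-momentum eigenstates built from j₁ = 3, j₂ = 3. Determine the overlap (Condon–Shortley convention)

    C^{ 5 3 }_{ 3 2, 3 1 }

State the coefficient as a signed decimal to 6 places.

+√(1/6) = +0.408248

√[11·1!5!5!/12! · 5!1!4!2!8!2!] = √(153600)
  +(−1)^0/∏(0,1,1,4,4,1)! = 1/576  (running 1/576)
  +(−1)^1/∏(1,0,0,3,5,2)! = -1/1440  (running 1/960)
⟨..|..⟩ = √(153600)·(1/960) = +0.408248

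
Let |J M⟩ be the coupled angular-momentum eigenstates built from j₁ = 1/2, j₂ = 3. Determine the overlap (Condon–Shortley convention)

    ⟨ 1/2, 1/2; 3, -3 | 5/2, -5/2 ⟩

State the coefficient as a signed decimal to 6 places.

+√(6/7) ≈ +0.925820

j₁+j₂−J=1  J+j₁−j₂=0  J−j₁+j₂=5  j₁+j₂+J+1=7
(j₁±m₁, j₂±m₂, J±M) = (1,0,0,6,0,5)
P² = 86400/7
sum k=0..0:
  [0] +1/120 = 1/120
S = 1/120
C² = P²·S² = 6/7 ; C = +0.925820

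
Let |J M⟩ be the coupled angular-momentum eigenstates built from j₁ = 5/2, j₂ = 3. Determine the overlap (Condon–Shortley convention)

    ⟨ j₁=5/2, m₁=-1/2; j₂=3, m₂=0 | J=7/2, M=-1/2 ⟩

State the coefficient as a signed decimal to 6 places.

-0.436436  (= −√(4/21))

j₁+j₂−J=2  J+j₁−j₂=3  J−j₁+j₂=4  j₁+j₂+J+1=10
(j₁±m₁, j₂±m₂, J±M) = (2,3,3,3,3,4)
P² = 6912/175
sum k=0..2:
  [0] +1/72 = 1/72
  [1] −1/8 = -1/8
  [2] +1/24 = 1/24
S = -5/72
C² = P²·S² = 4/21 ; C = -0.436436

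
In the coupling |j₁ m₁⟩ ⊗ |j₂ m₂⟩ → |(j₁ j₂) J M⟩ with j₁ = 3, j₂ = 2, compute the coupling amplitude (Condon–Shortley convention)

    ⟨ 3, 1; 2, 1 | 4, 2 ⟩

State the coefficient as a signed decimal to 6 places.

-0.188982  (= −√(1/28))

√[9·1!5!3!/10! · 4!2!3!1!6!2!] = √(5184/7)
  +(−1)^0/∏(0,1,2,3,3,0)! = 1/72  (running 1/72)
  +(−1)^1/∏(1,0,1,2,4,1)! = -1/48  (running -1/144)
⟨..|..⟩ = √(5184/7)·(-1/144) = -0.188982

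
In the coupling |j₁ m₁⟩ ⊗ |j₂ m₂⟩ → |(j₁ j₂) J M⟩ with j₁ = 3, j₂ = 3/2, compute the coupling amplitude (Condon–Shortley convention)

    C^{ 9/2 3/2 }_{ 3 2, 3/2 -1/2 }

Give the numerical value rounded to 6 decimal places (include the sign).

√[10·0!6!3!/10! · 5!1!1!2!6!3!] = √(86400/7)
  +(−1)^0/∏(0,0,1,1,5,2)! = 1/240  (running 1/240)
⟨..|..⟩ = √(86400/7)·(1/240) = +0.462910

+√(3/14) ≈ +0.462910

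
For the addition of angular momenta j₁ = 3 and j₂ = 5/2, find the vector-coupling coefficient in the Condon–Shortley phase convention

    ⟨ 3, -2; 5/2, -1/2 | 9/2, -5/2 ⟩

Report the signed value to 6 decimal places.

-0.497468

j₁+j₂−J=1  J+j₁−j₂=5  J−j₁+j₂=4  j₁+j₂+J+1=11
(j₁±m₁, j₂±m₂, J±M) = (1,5,2,3,2,7)
P² = 115200/11
sum k=0..1:
  [0] +1/480 = 1/480
  [1] −1/144 = -1/144
S = -7/1440
C² = P²·S² = 49/198 ; C = -0.497468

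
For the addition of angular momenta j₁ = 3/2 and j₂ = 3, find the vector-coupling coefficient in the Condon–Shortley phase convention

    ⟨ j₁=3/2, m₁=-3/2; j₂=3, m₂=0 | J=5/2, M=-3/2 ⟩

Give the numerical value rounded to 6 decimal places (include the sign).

triangle: 2!*1!*4!/8! = 48/40320
(j±m)!: 0!*3!*3!*3!*1!*4! = 5184
prefactor² = (2J+1)*Δ*N² = 1296/35
  k=2: +1/(2!*0!*1!*1!*0!*3!) = 1/12
Σ = 1/12  ⇒  CG² = 1296/35*1/12² = 9/35
CG = +√(9/35) = +0.507093

+0.507093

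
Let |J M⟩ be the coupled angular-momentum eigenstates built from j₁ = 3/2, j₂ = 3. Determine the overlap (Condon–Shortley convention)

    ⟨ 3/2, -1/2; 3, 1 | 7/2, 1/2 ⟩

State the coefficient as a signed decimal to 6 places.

−√(2/7) = -0.534522

√[8·1!2!5!/9! · 1!2!4!2!4!3!] = √(512/7)
  +(−1)^0/∏(0,1,2,4,0,1)! = 1/48  (running 1/48)
  +(−1)^1/∏(1,0,1,3,1,2)! = -1/12  (running -1/16)
⟨..|..⟩ = √(512/7)·(-1/16) = -0.534522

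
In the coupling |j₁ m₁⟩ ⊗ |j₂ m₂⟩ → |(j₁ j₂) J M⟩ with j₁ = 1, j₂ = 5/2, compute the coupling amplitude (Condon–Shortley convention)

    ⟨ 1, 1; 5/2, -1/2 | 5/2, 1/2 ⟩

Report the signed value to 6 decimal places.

+√(18/35) = +0.717137

j₁+j₂−J=1  J+j₁−j₂=1  J−j₁+j₂=4  j₁+j₂+J+1=7
(j₁±m₁, j₂±m₂, J±M) = (2,0,2,3,3,2)
P² = 288/35
sum k=0..0:
  [0] +1/4 = 1/4
S = 1/4
C² = P²·S² = 18/35 ; C = +0.717137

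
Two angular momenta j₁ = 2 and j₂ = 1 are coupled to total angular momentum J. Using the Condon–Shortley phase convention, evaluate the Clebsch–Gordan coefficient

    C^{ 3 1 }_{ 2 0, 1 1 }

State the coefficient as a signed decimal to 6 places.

+√(2/5) ≈ +0.632456

√[7·0!4!2!/7! · 2!2!2!0!4!2!] = √(128/5)
  +(−1)^0/∏(0,0,2,2,2,0)! = 1/8  (running 1/8)
⟨..|..⟩ = √(128/5)·(1/8) = +0.632456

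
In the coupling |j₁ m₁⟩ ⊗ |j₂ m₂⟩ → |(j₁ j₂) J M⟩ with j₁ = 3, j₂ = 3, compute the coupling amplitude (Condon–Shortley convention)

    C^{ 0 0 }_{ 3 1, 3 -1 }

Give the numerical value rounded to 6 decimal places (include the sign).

+√(1/7) ≈ +0.377964

√[1·6!0!0!/7! · 4!2!2!4!0!0!] = √(2304/7)
  +(−1)^2/∏(2,4,0,0,0,0)! = 1/48  (running 1/48)
⟨..|..⟩ = √(2304/7)·(1/48) = +0.377964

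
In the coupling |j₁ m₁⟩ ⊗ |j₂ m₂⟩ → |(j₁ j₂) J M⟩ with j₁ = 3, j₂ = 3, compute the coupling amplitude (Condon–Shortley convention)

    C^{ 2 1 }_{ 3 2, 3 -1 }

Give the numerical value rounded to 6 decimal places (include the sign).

-0.422577  (= −√(5/28))

j₁+j₂−J=4  J+j₁−j₂=2  J−j₁+j₂=2  j₁+j₂+J+1=9
(j₁±m₁, j₂±m₂, J±M) = (5,1,2,4,3,1)
P² = 320/7
sum k=0..1:
  [0] +1/48 = 1/48
  [1] −1/12 = -1/12
S = -1/16
C² = P²·S² = 5/28 ; C = -0.422577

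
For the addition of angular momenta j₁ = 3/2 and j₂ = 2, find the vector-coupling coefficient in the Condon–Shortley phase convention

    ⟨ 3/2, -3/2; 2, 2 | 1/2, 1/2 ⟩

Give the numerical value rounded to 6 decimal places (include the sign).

−√(2/5) = -0.632456

j₁+j₂−J=3  J+j₁−j₂=0  J−j₁+j₂=1  j₁+j₂+J+1=5
(j₁±m₁, j₂±m₂, J±M) = (0,3,4,0,1,0)
P² = 72/5
sum k=3..3:
  [3] −1/6 = -1/6
S = -1/6
C² = P²·S² = 2/5 ; C = -0.632456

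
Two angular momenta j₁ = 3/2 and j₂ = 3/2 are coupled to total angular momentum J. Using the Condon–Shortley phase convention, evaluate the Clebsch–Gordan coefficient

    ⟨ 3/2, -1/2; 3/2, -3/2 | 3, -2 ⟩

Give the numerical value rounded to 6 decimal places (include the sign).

+√(1/2) = +0.707107

triangle: 0!*3!*3!/7! = 36/5040
(j±m)!: 1!*2!*0!*3!*1!*5! = 1440
prefactor² = (2J+1)*Δ*N² = 72
  k=0: +1/(0!*0!*2!*0!*1!*3!) = 1/12
Σ = 1/12  ⇒  CG² = 72*1/12² = 1/2
CG = +√(1/2) = +0.707107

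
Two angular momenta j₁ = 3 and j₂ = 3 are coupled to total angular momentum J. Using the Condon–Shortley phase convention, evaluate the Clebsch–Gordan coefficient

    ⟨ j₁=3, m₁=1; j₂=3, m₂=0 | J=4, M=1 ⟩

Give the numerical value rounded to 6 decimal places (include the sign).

−√(15/154) ≈ -0.312094

j₁+j₂−J=2  J+j₁−j₂=4  J−j₁+j₂=4  j₁+j₂+J+1=11
(j₁±m₁, j₂±m₂, J±M) = (4,2,3,3,5,3)
P² = 124416/385
sum k=0..2:
  [0] +1/48 = 1/48
  [1] −1/24 = -1/24
  [2] +1/288 = 1/288
S = -5/288
C² = P²·S² = 15/154 ; C = -0.312094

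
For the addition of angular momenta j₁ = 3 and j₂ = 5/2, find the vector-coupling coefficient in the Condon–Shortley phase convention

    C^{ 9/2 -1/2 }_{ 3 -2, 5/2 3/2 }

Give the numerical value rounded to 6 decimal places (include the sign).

triangle: 1!·5!·4!/11! = 2880/39916800
(j±m)!: 1!·5!·4!·1!·4!·5! = 8294400
prefactor² = (2J+1)·Δ·N² = 460800/77
  k=0: +1/(0!·1!·5!·4!·0!·0!) = 1/2880
  k=1: −1/(1!·0!·4!·3!·1!·1!) = -1/144
Σ = -19/2880  ⇒  CG² = 460800/77·(-19/2880)² = 361/1386
CG = −√(361/1386) = -0.510355

−√(361/1386) ≈ -0.510355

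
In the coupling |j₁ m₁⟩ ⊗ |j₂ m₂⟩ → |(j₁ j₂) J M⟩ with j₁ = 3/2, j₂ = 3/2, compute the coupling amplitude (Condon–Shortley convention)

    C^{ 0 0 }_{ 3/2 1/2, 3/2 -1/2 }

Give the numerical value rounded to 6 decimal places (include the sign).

j₁+j₂−J=3  J+j₁−j₂=0  J−j₁+j₂=0  j₁+j₂+J+1=4
(j₁±m₁, j₂±m₂, J±M) = (2,1,1,2,0,0)
P² = 1
sum k=1..1:
  [1] −1/2 = -1/2
S = -1/2
C² = P²·S² = 1/4 ; C = -0.500000

-0.500000  (= −√(1/4))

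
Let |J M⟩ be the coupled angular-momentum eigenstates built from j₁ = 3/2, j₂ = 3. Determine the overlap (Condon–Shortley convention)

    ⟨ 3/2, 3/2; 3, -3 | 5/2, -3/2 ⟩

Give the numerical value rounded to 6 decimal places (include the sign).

+√(9/28) = +0.566947

triangle: 2!·1!·4!/8! = 48/40320
(j±m)!: 3!·0!·0!·6!·1!·4! = 103680
prefactor² = (2J+1)·Δ·N² = 5184/7
  k=0: +1/(0!·2!·0!·0!·1!·4!) = 1/48
Σ = 1/48  ⇒  CG² = 5184/7·1/48² = 9/28
CG = +√(9/28) = +0.566947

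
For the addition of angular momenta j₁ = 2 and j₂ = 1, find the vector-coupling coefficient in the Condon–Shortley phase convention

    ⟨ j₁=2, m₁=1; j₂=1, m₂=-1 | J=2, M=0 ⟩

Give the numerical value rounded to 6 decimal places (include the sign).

+√(1/2) = +0.707107

√[5·1!3!1!/6! · 3!1!0!2!2!2!] = √(2)
  +(−1)^0/∏(0,1,1,0,2,1)! = 1/2  (running 1/2)
⟨..|..⟩ = √(2)·(1/2) = +0.707107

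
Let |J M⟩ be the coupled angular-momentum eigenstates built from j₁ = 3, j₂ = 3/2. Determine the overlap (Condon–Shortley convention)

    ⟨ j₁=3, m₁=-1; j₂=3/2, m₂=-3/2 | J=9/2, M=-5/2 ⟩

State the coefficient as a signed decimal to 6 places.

j₁+j₂−J=0  J+j₁−j₂=6  J−j₁+j₂=3  j₁+j₂+J+1=10
(j₁±m₁, j₂±m₂, J±M) = (2,4,0,3,2,7)
P² = 34560
sum k=0..0:
  [0] +1/288 = 1/288
S = 1/288
C² = P²·S² = 5/12 ; C = +0.645497

+√(5/12) ≈ +0.645497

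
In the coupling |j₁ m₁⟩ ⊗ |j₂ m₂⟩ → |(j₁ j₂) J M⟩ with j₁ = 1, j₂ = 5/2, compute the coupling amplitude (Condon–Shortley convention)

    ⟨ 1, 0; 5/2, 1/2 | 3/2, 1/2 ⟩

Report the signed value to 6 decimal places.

−√(2/5) = -0.632456

√[4·2!0!3!/6! · 1!1!3!2!2!1!] = √(8/5)
  +(−1)^1/∏(1,1,0,2,0,1)! = -1/2  (running -1/2)
⟨..|..⟩ = √(8/5)·(-1/2) = -0.632456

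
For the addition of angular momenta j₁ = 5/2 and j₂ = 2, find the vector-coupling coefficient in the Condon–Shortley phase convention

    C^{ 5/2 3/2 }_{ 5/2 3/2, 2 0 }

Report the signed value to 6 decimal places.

−√(1/70) = -0.119523

√[6·2!3!2!/8! · 4!1!2!2!4!1!] = √(288/35)
  +(−1)^0/∏(0,2,1,2,2,0)! = 1/8  (running 1/8)
  +(−1)^1/∏(1,1,0,1,3,1)! = -1/6  (running -1/24)
⟨..|..⟩ = √(288/35)·(-1/24) = -0.119523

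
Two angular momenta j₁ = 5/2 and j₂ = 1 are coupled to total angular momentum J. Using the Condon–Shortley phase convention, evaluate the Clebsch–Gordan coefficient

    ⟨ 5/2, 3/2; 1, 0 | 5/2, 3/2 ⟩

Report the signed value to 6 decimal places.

√[6·1!4!1!/7! · 4!1!1!1!4!1!] = √(576/35)
  +(−1)^0/∏(0,1,1,1,3,0)! = 1/6  (running 1/6)
  +(−1)^1/∏(1,0,0,0,4,1)! = -1/24  (running 1/8)
⟨..|..⟩ = √(576/35)·(1/8) = +0.507093

+√(9/35) = +0.507093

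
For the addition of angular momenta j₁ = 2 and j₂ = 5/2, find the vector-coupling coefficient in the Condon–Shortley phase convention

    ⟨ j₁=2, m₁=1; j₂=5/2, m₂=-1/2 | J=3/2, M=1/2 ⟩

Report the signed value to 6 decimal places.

triangle: 3!*1!*2!/7! = 12/5040
(j±m)!: 3!*1!*2!*3!*2!*1! = 144
prefactor² = (2J+1)*Δ*N² = 48/35
  k=0: +1/(0!*3!*1!*2!*0!*0!) = 1/12
  k=1: −1/(1!*2!*0!*1!*1!*1!) = -1/2
Σ = -5/12  ⇒  CG² = 48/35*(-5/12)² = 5/21
CG = −√(5/21) = -0.487950

-0.487950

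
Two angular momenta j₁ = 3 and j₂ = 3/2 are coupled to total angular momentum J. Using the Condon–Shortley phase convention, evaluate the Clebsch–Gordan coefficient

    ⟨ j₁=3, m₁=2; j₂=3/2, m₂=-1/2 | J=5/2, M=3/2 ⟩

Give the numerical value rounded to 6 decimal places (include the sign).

+0.267261

triangle: 2!*4!*1!/8! = 48/40320
(j±m)!: 5!*1!*1!*2!*4!*1! = 5760
prefactor² = (2J+1)*Δ*N² = 288/7
  k=0: +1/(0!*2!*1!*1!*3!*0!) = 1/12
  k=1: −1/(1!*1!*0!*0!*4!*1!) = -1/24
Σ = 1/24  ⇒  CG² = 288/7*1/24² = 1/14
CG = +√(1/14) = +0.267261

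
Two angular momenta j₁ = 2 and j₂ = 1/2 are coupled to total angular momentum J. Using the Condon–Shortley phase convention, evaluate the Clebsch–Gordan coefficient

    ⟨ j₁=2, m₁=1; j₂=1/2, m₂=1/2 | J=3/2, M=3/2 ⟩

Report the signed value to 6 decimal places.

-0.447214

j₁+j₂−J=1  J+j₁−j₂=3  J−j₁+j₂=0  j₁+j₂+J+1=5
(j₁±m₁, j₂±m₂, J±M) = (3,1,1,0,3,0)
P² = 36/5
sum k=1..1:
  [1] −1/6 = -1/6
S = -1/6
C² = P²·S² = 1/5 ; C = -0.447214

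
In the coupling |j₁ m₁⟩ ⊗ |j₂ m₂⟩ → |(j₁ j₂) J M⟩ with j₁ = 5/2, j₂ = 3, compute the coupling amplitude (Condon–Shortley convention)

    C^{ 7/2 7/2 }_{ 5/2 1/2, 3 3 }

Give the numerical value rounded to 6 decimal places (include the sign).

+0.577350

√[8·2!3!4!/10! · 3!2!6!0!7!0!] = √(27648)
  +(−1)^2/∏(2,0,0,4,3,0)! = 1/288  (running 1/288)
⟨..|..⟩ = √(27648)·(1/288) = +0.577350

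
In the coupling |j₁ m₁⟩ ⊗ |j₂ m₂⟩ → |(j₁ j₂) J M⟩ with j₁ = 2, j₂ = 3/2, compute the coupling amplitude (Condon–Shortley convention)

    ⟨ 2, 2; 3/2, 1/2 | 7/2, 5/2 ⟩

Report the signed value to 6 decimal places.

j₁+j₂−J=0  J+j₁−j₂=4  J−j₁+j₂=3  j₁+j₂+J+1=8
(j₁±m₁, j₂±m₂, J±M) = (4,0,2,1,6,1)
P² = 6912/7
sum k=0..0:
  [0] +1/48 = 1/48
S = 1/48
C² = P²·S² = 3/7 ; C = +0.654654

+0.654654  (= +√(3/7))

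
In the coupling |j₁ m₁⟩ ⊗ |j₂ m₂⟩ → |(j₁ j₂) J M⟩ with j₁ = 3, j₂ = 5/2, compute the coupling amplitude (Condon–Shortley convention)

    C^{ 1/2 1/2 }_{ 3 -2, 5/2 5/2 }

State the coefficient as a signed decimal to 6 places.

triangle: 5!×1!×0!/7! = 120/5040
(j±m)!: 1!×5!×5!×0!×1!×0! = 14400
prefactor² = (2J+1)×Δ×N² = 4800/7
  k=5: −1/(5!×0!×0!×0!×1!×0!) = -1/120
Σ = -1/120  ⇒  CG² = 4800/7×(-1/120)² = 1/21
CG = −√(1/21) = -0.218218

-0.218218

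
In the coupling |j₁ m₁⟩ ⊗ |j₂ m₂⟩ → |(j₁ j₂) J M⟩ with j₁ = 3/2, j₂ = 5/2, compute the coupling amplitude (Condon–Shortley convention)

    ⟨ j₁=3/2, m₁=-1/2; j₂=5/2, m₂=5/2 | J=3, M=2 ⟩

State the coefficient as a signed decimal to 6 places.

j₁+j₂−J=1  J+j₁−j₂=2  J−j₁+j₂=4  j₁+j₂+J+1=8
(j₁±m₁, j₂±m₂, J±M) = (1,2,5,0,5,1)
P² = 240
sum k=1..1:
  [1] −1/24 = -1/24
S = -1/24
C² = P²·S² = 5/12 ; C = -0.645497

−√(5/12) = -0.645497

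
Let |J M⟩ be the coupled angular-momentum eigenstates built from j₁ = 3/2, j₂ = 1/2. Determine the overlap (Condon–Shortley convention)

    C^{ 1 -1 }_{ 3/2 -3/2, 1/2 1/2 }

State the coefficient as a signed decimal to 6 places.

−√(3/4) = -0.866025

j₁+j₂−J=1  J+j₁−j₂=2  J−j₁+j₂=0  j₁+j₂+J+1=4
(j₁±m₁, j₂±m₂, J±M) = (0,3,1,0,0,2)
P² = 3
sum k=1..1:
  [1] −1/2 = -1/2
S = -1/2
C² = P²·S² = 3/4 ; C = -0.866025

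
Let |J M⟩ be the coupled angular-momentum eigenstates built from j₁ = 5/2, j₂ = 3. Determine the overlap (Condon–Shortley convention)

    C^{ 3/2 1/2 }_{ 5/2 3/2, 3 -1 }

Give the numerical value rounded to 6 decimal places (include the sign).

-0.483046  (= −√(7/30))

j₁+j₂−J=4  J+j₁−j₂=1  J−j₁+j₂=2  j₁+j₂+J+1=8
(j₁±m₁, j₂±m₂, J±M) = (4,1,2,4,2,1)
P² = 384/35
sum k=0..1:
  [0] +1/48 = 1/48
  [1] −1/6 = -1/6
S = -7/48
C² = P²·S² = 7/30 ; C = -0.483046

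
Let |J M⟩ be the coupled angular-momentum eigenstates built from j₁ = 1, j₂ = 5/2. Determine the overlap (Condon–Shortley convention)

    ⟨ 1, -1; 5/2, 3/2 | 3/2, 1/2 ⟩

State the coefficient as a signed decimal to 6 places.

+0.632456  (= +√(2/5))

√[4·2!0!3!/6! · 0!2!4!1!2!1!] = √(32/5)
  +(−1)^2/∏(2,0,0,2,0,1)! = 1/4  (running 1/4)
⟨..|..⟩ = √(32/5)·(1/4) = +0.632456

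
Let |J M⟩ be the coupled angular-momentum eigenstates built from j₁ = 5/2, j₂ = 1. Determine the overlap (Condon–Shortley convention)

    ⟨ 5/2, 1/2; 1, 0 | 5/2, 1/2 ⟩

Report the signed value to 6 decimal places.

j₁+j₂−J=1  J+j₁−j₂=4  J−j₁+j₂=1  j₁+j₂+J+1=7
(j₁±m₁, j₂±m₂, J±M) = (3,2,1,1,3,2)
P² = 144/35
sum k=0..1:
  [0] +1/4 = 1/4
  [1] −1/6 = -1/6
S = 1/12
C² = P²·S² = 1/35 ; C = +0.169031

+√(1/35) = +0.169031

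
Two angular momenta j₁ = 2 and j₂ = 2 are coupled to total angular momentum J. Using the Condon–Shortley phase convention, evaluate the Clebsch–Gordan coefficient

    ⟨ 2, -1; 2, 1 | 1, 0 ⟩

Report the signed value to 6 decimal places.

j₁+j₂−J=3  J+j₁−j₂=1  J−j₁+j₂=1  j₁+j₂+J+1=6
(j₁±m₁, j₂±m₂, J±M) = (1,3,3,1,1,1)
P² = 9/10
sum k=2..3:
  [2] +1/2 = 1/2
  [3] −1/6 = -1/6
S = 1/3
C² = P²·S² = 1/10 ; C = +0.316228

+√(1/10) = +0.316228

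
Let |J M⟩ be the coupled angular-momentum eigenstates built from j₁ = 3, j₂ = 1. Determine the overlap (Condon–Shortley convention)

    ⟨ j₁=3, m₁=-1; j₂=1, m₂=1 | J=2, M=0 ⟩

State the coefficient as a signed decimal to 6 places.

j₁+j₂−J=2  J+j₁−j₂=4  J−j₁+j₂=0  j₁+j₂+J+1=7
(j₁±m₁, j₂±m₂, J±M) = (2,4,2,0,2,2)
P² = 128/7
sum k=2..2:
  [2] +1/8 = 1/8
S = 1/8
C² = P²·S² = 2/7 ; C = +0.534522

+√(2/7) ≈ +0.534522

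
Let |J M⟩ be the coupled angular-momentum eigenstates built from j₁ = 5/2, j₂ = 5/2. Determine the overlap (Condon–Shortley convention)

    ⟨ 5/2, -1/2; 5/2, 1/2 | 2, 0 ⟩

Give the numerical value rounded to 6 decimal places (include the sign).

√[5·3!2!2!/8! · 2!3!3!2!2!2!] = √(12/7)
  +(−1)^1/∏(1,2,2,2,0,0)! = -1/8  (running -1/8)
  +(−1)^2/∏(2,1,1,1,1,1)! = 1/2  (running 3/8)
  +(−1)^3/∏(3,0,0,0,2,2)! = -1/24  (running 1/3)
⟨..|..⟩ = √(12/7)·(1/3) = +0.436436

+0.436436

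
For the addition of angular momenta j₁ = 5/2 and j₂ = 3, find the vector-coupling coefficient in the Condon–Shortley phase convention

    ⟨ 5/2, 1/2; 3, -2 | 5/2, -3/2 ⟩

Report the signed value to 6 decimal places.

−√(1/14) ≈ -0.267261

j₁+j₂−J=3  J+j₁−j₂=2  J−j₁+j₂=3  j₁+j₂+J+1=9
(j₁±m₁, j₂±m₂, J±M) = (3,2,1,5,1,4)
P² = 288/7
sum k=0..1:
  [0] +1/24 = 1/24
  [1] −1/12 = -1/12
S = -1/24
C² = P²·S² = 1/14 ; C = -0.267261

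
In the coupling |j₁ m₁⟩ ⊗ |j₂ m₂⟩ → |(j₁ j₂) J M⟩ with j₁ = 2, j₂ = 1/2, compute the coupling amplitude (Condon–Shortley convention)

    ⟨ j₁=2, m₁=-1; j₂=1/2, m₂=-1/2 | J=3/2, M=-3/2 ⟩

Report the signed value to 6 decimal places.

+0.447214  (= +√(1/5))

√[4·1!3!0!/5! · 1!3!0!1!0!3!] = √(36/5)
  +(−1)^0/∏(0,1,3,0,0,0)! = 1/6  (running 1/6)
⟨..|..⟩ = √(36/5)·(1/6) = +0.447214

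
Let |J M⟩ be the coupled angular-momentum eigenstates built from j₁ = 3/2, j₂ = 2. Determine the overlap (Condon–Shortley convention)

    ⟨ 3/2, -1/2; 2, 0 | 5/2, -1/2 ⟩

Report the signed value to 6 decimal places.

-0.292770  (= −√(3/35))

j₁+j₂−J=1  J+j₁−j₂=2  J−j₁+j₂=3  j₁+j₂+J+1=7
(j₁±m₁, j₂±m₂, J±M) = (1,2,2,2,2,3)
P² = 48/35
sum k=0..1:
  [0] +1/4 = 1/4
  [1] −1/2 = -1/2
S = -1/4
C² = P²·S² = 3/35 ; C = -0.292770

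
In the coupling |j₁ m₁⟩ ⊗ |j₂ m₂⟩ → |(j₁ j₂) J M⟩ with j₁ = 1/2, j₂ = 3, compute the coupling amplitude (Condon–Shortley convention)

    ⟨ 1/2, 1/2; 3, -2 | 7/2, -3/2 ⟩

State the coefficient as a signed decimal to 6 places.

j₁+j₂−J=0  J+j₁−j₂=1  J−j₁+j₂=6  j₁+j₂+J+1=8
(j₁±m₁, j₂±m₂, J±M) = (1,0,1,5,2,5)
P² = 28800/7
sum k=0..0:
  [0] +1/120 = 1/120
S = 1/120
C² = P²·S² = 2/7 ; C = +0.534522

+√(2/7) = +0.534522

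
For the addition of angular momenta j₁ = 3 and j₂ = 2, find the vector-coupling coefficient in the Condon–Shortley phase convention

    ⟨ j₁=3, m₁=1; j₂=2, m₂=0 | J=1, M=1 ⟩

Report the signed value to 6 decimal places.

√[3·4!2!0!/7! · 4!2!2!2!2!0!] = √(384/35)
  +(−1)^2/∏(2,2,0,0,2,0)! = 1/8  (running 1/8)
⟨..|..⟩ = √(384/35)·(1/8) = +0.414039

+√(6/35) = +0.414039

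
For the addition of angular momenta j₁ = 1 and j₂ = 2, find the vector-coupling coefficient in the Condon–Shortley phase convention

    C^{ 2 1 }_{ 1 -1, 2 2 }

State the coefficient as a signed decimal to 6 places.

−√(1/3) = -0.577350

triangle: 1!*1!*3!/6! = 6/720
(j±m)!: 0!*2!*4!*0!*3!*1! = 288
prefactor² = (2J+1)*Δ*N² = 12
  k=1: −1/(1!*0!*1!*3!*0!*0!) = -1/6
Σ = -1/6  ⇒  CG² = 12*(-1/6)² = 1/3
CG = −√(1/3) = -0.577350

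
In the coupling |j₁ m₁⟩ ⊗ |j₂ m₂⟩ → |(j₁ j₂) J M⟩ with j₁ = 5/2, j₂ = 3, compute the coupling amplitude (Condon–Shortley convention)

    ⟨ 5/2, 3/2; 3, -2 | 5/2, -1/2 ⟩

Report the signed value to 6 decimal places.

+√(1/14) = +0.267261

√[6·3!2!3!/9! · 4!1!1!5!2!3!] = √(288/7)
  +(−1)^0/∏(0,3,1,1,1,2)! = 1/12  (running 1/12)
  +(−1)^1/∏(1,2,0,0,2,3)! = -1/24  (running 1/24)
⟨..|..⟩ = √(288/7)·(1/24) = +0.267261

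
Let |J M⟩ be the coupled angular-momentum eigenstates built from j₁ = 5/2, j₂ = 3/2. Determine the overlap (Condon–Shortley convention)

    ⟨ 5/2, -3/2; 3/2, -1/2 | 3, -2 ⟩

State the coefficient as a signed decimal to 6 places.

−√(1/12) = -0.288675

triangle: 1!·4!·2!/8! = 48/40320
(j±m)!: 1!·4!·1!·2!·1!·5! = 5760
prefactor² = (2J+1)·Δ·N² = 48
  k=0: +1/(0!·1!·4!·1!·0!·1!) = 1/24
  k=1: −1/(1!·0!·3!·0!·1!·2!) = -1/12
Σ = -1/24  ⇒  CG² = 48·(-1/24)² = 1/12
CG = −√(1/12) = -0.288675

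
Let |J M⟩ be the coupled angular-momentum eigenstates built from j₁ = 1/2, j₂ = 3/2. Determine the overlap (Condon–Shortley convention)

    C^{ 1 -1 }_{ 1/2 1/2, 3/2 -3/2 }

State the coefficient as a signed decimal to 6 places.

triangle: 1!*0!*2!/4! = 2/24
(j±m)!: 1!*0!*0!*3!*0!*2! = 12
prefactor² = (2J+1)*Δ*N² = 3
  k=0: +1/(0!*1!*0!*0!*0!*2!) = 1/2
Σ = 1/2  ⇒  CG² = 3*1/2² = 3/4
CG = +√(3/4) = +0.866025

+0.866025  (= +√(3/4))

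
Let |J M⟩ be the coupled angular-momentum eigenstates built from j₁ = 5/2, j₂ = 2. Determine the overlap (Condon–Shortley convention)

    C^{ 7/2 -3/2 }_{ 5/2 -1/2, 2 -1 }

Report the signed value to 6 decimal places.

+0.308607  (= +√(2/21))

j₁+j₂−J=1  J+j₁−j₂=4  J−j₁+j₂=3  j₁+j₂+J+1=9
(j₁±m₁, j₂±m₂, J±M) = (2,3,1,3,2,5)
P² = 384/7
sum k=0..1:
  [0] +1/12 = 1/12
  [1] −1/24 = -1/24
S = 1/24
C² = P²·S² = 2/21 ; C = +0.308607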